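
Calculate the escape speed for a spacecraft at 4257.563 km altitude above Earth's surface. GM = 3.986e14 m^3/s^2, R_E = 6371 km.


r = 6371.0 + 4257.563 = 10628.5630 km = 1.0628563e+07 m
v_esc = sqrt(2*mu/r) = sqrt(2*3.986e14 / 1.0628563e+07)
v_esc = 8660.5679 m/s = 8.6606 km/s

8.6606 km/s


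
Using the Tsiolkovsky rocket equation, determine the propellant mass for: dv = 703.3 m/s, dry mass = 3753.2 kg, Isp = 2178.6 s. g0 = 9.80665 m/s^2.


ve = Isp * g0 = 2178.6 * 9.80665 = 21364.767690 m/s
mass ratio = exp(dv/ve) = exp(703.3/21364.767690) = 1.03346650
m_prop = m_dry * (mr - 1) = 3753.2 * (1.03346650 - 1)
m_prop = 125.6065 kg

125.6065 kg


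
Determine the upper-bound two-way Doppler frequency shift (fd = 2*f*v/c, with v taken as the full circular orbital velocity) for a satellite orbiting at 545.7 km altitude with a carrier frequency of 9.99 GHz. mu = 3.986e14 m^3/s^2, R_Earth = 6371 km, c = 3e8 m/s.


r = 6.9167e+06 m
v = sqrt(mu/r) = 7591.3528 m/s (worst-case radial velocity)
f = 9.99 GHz = 9.99e+09 Hz
fd = 2*f*v/c = 2*9.99e+09*7591.3528/3.0e+08
fd = 505584.0991 Hz

505584.0991 Hz


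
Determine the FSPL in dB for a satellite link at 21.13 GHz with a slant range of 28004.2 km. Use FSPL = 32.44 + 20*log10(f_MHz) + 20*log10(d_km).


f = 21.13 GHz = 21130.0000 MHz
d = 28004.2 km
FSPL = 32.44 + 20*log10(21130.0000) + 20*log10(28004.2)
FSPL = 32.44 + 86.4980 + 88.9445
FSPL = 207.8825 dB

207.8825 dB


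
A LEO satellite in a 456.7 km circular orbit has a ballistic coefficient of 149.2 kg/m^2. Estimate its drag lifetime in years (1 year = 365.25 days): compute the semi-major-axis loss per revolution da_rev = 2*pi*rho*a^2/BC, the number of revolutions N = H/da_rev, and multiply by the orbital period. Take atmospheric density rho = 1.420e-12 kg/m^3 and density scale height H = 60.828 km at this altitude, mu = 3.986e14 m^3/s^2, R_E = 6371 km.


a = R_E + alt = 6827.7000 km = 6.8277e+06 m
da_rev = 2*pi*rho*a^2/BC = 2*pi*1.420e-12*(6.8277e+06)^2/149.2 = 2.787714 m per revolution
N = H/da_rev = 60828.0000 m / 2.787714 m = 21820.0271 revolutions
P = 2*pi*sqrt(a^3/mu) = 5614.6523 s
lifetime = N*P = 21820.0271 * 5614.6523 = 1.2251187e+08 s = 1417.9614 days
years = 1417.9614 / 365.25 = 3.8822 years

3.8822 years


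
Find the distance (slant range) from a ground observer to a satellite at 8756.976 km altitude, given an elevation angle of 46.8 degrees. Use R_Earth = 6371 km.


h = 8756.976 km, el = 46.8 deg
d = -R_E*sin(el) + sqrt((R_E*sin(el))^2 + 2*R_E*h + h^2)
d = -6371.0000*sin(0.8168141) + sqrt((6371.0000*0.7289686)^2 + 2*6371.0000*8756.976 + 8756.976^2)
d = 9841.4290 km

9841.4290 km


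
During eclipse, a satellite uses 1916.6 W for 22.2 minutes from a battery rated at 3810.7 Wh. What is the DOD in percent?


E_used = P * t / 60 = 1916.6 * 22.2 / 60 = 709.1420 Wh
DOD = E_used / E_total * 100 = 709.1420 / 3810.7 * 100
DOD = 18.6092 %

18.6092 %


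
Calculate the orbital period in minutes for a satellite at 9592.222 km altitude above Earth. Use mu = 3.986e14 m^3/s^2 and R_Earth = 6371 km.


r = 15963.2220 km = 1.5963222e+07 m
T = 2*pi*sqrt(r^3/mu) = 2*pi*sqrt(4.0678194e+21 / 3.986e14)
T = 20072.0648 s = 334.5344 min

334.5344 minutes


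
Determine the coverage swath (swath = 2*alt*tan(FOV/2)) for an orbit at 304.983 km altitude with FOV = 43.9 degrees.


FOV = 43.9 deg = 0.7661995 rad
swath = 2 * alt * tan(FOV/2) = 2 * 304.983 * tan(0.3830998)
swath = 2 * 304.983 * 0.4030115
swath = 245.8233 km

245.8233 km


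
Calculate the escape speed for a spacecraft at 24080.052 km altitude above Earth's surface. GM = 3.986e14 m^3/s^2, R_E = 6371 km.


r = 6371.0 + 24080.052 = 30451.0520 km = 3.0451052e+07 m
v_esc = sqrt(2*mu/r) = sqrt(2*3.986e14 / 3.0451052e+07)
v_esc = 5116.6121 m/s = 5.1166 km/s

5.1166 km/s


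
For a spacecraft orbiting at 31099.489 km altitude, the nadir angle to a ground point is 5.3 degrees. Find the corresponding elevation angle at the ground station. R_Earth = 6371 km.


r = R_E + alt = 37470.4890 km
Law of sines in the satellite / Earth-center / ground-point triangle:
  sin(nadir)/R_E = sin(90 + el)/r  =>  cos(el) = (r/R_E)*sin(nadir)
cos(el) = (37470.4890 / 6371.0000) * sin(5.3 deg) = 0.5432697
el = arccos(0.5432697) = 57.0935 deg
(Earth-central angle = 90 - nadir - el = 27.6065 deg)

57.0935 degrees


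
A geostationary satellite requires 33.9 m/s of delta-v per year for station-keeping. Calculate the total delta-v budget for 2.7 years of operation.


dV = rate * years = 33.9 * 2.7
dV = 91.5300 m/s

91.5300 m/s


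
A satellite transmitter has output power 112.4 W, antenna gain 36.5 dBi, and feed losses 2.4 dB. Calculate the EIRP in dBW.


Pt = 112.4 W = 20.5077 dBW
EIRP = Pt_dBW + Gt - losses = 20.5077 + 36.5 - 2.4 = 54.6077 dBW

54.6077 dBW


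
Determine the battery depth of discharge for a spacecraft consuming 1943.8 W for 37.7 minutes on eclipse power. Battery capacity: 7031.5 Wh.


E_used = P * t / 60 = 1943.8 * 37.7 / 60 = 1221.3543 Wh
DOD = E_used / E_total * 100 = 1221.3543 / 7031.5 * 100
DOD = 17.3698 %

17.3698 %


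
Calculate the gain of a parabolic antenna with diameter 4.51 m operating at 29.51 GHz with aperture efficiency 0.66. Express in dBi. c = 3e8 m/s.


lambda = c/f = 3e8 / 2.951e+10 = 0.01016605 m
G = eta*(pi*D/lambda)^2 = 0.66*(pi*4.51/0.01016605)^2
G = 1.2820137e+06 (linear)
G = 10*log10(1.2820137e+06) = 61.0789 dBi

61.0789 dBi


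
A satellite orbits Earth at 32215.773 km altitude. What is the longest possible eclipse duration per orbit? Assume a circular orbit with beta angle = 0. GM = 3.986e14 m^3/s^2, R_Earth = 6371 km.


r = 38586.7730 km
T = 1257.2385 min
Eclipse fraction = arcsin(R_E/r)/pi = arcsin(6371.0000/38586.7730)/pi
= arcsin(0.1651084)/pi = 0.0527974
Eclipse duration = 0.0527974 * 1257.2385 = 66.3789 min

66.3789 minutes


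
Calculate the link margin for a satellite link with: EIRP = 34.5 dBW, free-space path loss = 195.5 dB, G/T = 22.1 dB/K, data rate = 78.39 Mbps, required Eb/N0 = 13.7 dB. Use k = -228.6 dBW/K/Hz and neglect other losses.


C/N0 = EIRP - FSPL + G/T - k = 34.5 - 195.5 + 22.1 - (-228.6)
C/N0 = 89.7000 dB-Hz
R_b = 78.39 Mbps = 7.839e+07 bps -> 10*log10(R_b) = 78.9426 dB-Hz
Eb/N0 = C/N0 - 10*log10(R_b) = 89.7000 - 78.9426 = 10.7574 dB
Margin = Eb/N0 - Eb/N0_req = 10.7574 - 13.7 = -2.9426 dB (negative margin: link does not close)

-2.9426 dB


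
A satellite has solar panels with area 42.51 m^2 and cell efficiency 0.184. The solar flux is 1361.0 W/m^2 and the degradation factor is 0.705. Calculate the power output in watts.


P = area * eta * S * degradation
P = 42.51 * 0.184 * 1361.0 * 0.705
P = 7505.0946 W

7505.0946 W


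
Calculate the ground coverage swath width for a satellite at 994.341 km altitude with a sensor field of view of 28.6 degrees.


FOV = 28.6 deg = 0.4991642 rad
swath = 2 * alt * tan(FOV/2) = 2 * 994.341 * tan(0.2495821)
swath = 2 * 994.341 * 0.2548968
swath = 506.9087 km

506.9087 km


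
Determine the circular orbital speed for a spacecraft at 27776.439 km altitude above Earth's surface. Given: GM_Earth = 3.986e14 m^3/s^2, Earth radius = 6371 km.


r = R_E + alt = 6371.0 + 27776.439 = 34147.4390 km = 3.4147439e+07 m
v = sqrt(mu/r) = sqrt(3.986e14 / 3.4147439e+07) = 3416.5641 m/s = 3.4166 km/s

3.4166 km/s


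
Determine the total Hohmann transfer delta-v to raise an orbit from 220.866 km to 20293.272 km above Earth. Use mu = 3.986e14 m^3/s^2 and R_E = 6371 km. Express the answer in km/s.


r1 = 6591.8660 km = 6.591866e+06 m
r2 = 26664.2720 km = 2.6664272e+07 m
dv1 = sqrt(mu/r1)*(sqrt(2*r2/(r1+r2)) - 1) = 2070.9546 m/s
dv2 = sqrt(mu/r2)*(1 - sqrt(2*r1/(r1+r2))) = 1432.0007 m/s
total dv = |dv1| + |dv2| = 2070.9546 + 1432.0007 = 3502.9552 m/s = 3.5030 km/s

3.5030 km/s


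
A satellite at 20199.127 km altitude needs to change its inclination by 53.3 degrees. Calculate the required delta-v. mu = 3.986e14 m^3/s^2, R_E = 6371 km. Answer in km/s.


r = 26570.1270 km = 2.6570127e+07 m
V = sqrt(mu/r) = 3873.2170 m/s
di = 53.3 deg = 0.9302605 rad
dV = 2*V*sin(di/2) = 2*3873.2170*sin(0.4651302)
dV = 3474.5794 m/s = 3.4746 km/s

3.4746 km/s


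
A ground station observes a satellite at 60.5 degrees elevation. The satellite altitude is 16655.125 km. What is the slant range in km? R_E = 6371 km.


h = 16655.125 km, el = 60.5 deg
d = -R_E*sin(el) + sqrt((R_E*sin(el))^2 + 2*R_E*h + h^2)
d = -6371.0000*sin(1.0559) + sqrt((6371.0000*0.8703557)^2 + 2*6371.0000*16655.125 + 16655.125^2)
d = 17266.3693 km

17266.3693 km


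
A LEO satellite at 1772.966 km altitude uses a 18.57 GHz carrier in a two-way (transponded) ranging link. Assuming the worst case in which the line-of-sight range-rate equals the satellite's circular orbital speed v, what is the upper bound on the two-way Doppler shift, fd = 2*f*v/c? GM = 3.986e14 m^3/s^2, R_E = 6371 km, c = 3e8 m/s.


r = 8.143966e+06 m
v = sqrt(mu/r) = 6996.0140 m/s (worst-case radial velocity)
f = 18.57 GHz = 1.857e+10 Hz
fd = 2*f*v/c = 2*1.857e+10*6996.0140/3.0e+08
fd = 866106.5359 Hz

866106.5359 Hz


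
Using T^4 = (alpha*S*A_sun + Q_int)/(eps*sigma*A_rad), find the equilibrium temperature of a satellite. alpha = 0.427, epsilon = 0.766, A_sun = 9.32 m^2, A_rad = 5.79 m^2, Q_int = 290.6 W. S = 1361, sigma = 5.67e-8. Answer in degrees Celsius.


Numerator = alpha*S*A_sun + Q_int = 0.427*1361*9.32 + 290.6 = 5706.8900 W
Denominator = eps*sigma*A_rad = 0.766*5.67e-8*5.79 = 2.5147244e-07 W/K^4
T^4 = 2.2693899e+10 K^4
T = 388.1301 K = 114.9801 C

114.9801 degrees Celsius


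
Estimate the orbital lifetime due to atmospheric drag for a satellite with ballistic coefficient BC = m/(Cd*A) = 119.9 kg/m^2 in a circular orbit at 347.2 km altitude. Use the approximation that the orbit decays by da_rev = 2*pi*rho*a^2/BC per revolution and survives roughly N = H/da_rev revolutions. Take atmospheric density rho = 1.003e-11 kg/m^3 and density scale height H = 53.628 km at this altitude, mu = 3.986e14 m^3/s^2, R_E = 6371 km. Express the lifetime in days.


a = R_E + alt = 6718.2000 km = 6.7182e+06 m
da_rev = 2*pi*rho*a^2/BC = 2*pi*1.003e-11*(6.7182e+06)^2/119.9 = 23.722883 m per revolution
N = H/da_rev = 53628.0000 m / 23.722883 m = 2260.6021 revolutions
P = 2*pi*sqrt(a^3/mu) = 5480.1269 s
lifetime = N*P = 2260.6021 * 5480.1269 = 1.2388386e+07 s = 143.3841 days

143.3841 days


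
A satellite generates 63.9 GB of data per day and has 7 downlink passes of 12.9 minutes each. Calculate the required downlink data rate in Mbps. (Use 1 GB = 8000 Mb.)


total contact time = 7 * 12.9 * 60 = 5418.0000 s
data = 63.9 GB = 511200.0000 Mb
rate = 511200.0000 / 5418.0000 = 94.3522 Mbps

94.3522 Mbps


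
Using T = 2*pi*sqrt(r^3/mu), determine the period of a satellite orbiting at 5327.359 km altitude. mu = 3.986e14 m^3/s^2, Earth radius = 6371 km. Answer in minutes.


r = 11698.3590 km = 1.1698359e+07 m
T = 2*pi*sqrt(r^3/mu) = 2*pi*sqrt(1.6009392e+21 / 3.986e14)
T = 12592.1138 s = 209.8686 min

209.8686 minutes


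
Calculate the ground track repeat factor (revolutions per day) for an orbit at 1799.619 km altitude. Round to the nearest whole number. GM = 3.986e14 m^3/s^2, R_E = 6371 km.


r = 8.170619e+06 m
T = 2*pi*sqrt(r^3/mu) = 7350.1070 s = 122.5018 min
revs/day = 1440 / 122.5018 = 11.7549
Rounded: 12 revolutions per day

12 revolutions per day


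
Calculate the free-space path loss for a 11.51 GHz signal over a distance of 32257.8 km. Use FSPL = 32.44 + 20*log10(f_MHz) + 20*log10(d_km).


f = 11.51 GHz = 11510.0000 MHz
d = 32257.8 km
FSPL = 32.44 + 20*log10(11510.0000) + 20*log10(32257.8)
FSPL = 32.44 + 81.2215 + 90.1727
FSPL = 203.8342 dB

203.8342 dB


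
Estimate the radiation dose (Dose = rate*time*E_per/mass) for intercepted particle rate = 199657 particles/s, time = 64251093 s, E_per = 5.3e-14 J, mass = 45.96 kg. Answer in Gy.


Total energy deposited = rate * time * E_per
  = 199657 * 64251093 * 5.3e-14 = 0.6798936 J
Dose = E_total / mass = 0.6798936 / 45.96
Dose = 0.01479316 Gy

0.0148 Gy


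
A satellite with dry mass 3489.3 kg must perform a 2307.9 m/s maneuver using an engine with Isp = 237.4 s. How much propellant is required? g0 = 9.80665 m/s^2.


ve = Isp * g0 = 237.4 * 9.80665 = 2328.098710 m/s
mass ratio = exp(dv/ve) = exp(2307.9/2328.098710) = 2.69479988
m_prop = m_dry * (mr - 1) = 3489.3 * (2.69479988 - 1)
m_prop = 5913.6652 kg

5913.6652 kg


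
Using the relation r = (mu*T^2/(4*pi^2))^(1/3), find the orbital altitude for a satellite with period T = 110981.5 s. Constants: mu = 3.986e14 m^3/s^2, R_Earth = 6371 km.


T = 110981.5 s
r = (mu*T^2/(4*pi^2))^(1/3) = (3.986e14 * 110981.5^2 / (4*pi^2))^(1/3)
r = 4.9914445e+07 m = 49914.4450 km
alt = r - R_E = 49914.4450 - 6371 = 43543.4450 km

43543.4450 km


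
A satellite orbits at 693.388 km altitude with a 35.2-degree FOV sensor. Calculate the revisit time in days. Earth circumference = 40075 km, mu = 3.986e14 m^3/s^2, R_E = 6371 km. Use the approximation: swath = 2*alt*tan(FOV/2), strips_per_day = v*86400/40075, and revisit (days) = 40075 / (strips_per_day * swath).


swath = 2*693.388*tan(0.3071779) = 439.9113 km
v = sqrt(mu/r) = 7511.5814 m/s = 7.5116 km/s
strips/day = v*86400/40075 = 7.5116*86400/40075 = 16.1947
coverage/day = strips * swath = 16.1947 * 439.9113 = 7124.2092 km
revisit = 40075 / 7124.2092 = 5.6252 days

5.6252 days


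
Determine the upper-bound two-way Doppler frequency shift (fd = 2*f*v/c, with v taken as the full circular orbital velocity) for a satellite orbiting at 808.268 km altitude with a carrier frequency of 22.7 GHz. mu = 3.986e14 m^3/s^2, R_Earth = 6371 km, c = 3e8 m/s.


r = 7.179268e+06 m
v = sqrt(mu/r) = 7451.2402 m/s (worst-case radial velocity)
f = 22.7 GHz = 2.27e+10 Hz
fd = 2*f*v/c = 2*2.27e+10*7451.2402/3.0e+08
fd = 1.127621e+06 Hz

1.1276e+06 Hz


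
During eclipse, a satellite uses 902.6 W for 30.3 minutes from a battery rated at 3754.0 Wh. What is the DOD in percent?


E_used = P * t / 60 = 902.6 * 30.3 / 60 = 455.8130 Wh
DOD = E_used / E_total * 100 = 455.8130 / 3754.0 * 100
DOD = 12.1421 %

12.1421 %


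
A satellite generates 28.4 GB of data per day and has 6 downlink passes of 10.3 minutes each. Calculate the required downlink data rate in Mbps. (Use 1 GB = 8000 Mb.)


total contact time = 6 * 10.3 * 60 = 3708.0000 s
data = 28.4 GB = 227200.0000 Mb
rate = 227200.0000 / 3708.0000 = 61.2729 Mbps

61.2729 Mbps


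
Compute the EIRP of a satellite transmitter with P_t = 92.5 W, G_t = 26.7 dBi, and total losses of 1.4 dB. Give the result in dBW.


Pt = 92.5 W = 19.6614 dBW
EIRP = Pt_dBW + Gt - losses = 19.6614 + 26.7 - 1.4 = 44.9614 dBW

44.9614 dBW


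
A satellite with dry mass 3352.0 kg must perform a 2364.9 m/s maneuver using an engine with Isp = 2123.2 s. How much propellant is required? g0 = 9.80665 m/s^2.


ve = Isp * g0 = 2123.2 * 9.80665 = 20821.479280 m/s
mass ratio = exp(dv/ve) = exp(2364.9/20821.479280) = 1.12028131
m_prop = m_dry * (mr - 1) = 3352.0 * (1.12028131 - 1)
m_prop = 403.1830 kg

403.1830 kg


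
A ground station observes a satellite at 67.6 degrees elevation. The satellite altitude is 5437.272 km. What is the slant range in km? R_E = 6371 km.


h = 5437.272 km, el = 67.6 deg
d = -R_E*sin(el) + sqrt((R_E*sin(el))^2 + 2*R_E*h + h^2)
d = -6371.0000*sin(1.1798) + sqrt((6371.0000*0.924546)^2 + 2*6371.0000*5437.272 + 5437.272^2)
d = 5665.7147 km

5665.7147 km


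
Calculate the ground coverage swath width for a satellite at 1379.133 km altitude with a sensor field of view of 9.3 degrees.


FOV = 9.3 deg = 0.1623156 rad
swath = 2 * alt * tan(FOV/2) = 2 * 1379.133 * tan(0.08115781)
swath = 2 * 1379.133 * 0.08133647
swath = 224.3476 km

224.3476 km


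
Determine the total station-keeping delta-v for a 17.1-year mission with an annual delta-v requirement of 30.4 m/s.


dV = rate * years = 30.4 * 17.1
dV = 519.8400 m/s

519.8400 m/s


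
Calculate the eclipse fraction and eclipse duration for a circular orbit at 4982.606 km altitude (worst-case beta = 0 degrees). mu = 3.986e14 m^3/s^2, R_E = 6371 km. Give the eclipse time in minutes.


r = 11353.6060 km
T = 200.6599 min
Eclipse fraction = arcsin(R_E/r)/pi = arcsin(6371.0000/11353.6060)/pi
= arcsin(0.5611433)/pi = 0.1896383
Eclipse duration = 0.1896383 * 200.6599 = 38.0528 min

38.0528 minutes


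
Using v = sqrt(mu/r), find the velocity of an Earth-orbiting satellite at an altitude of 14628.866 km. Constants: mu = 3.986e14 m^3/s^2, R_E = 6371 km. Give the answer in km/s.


r = R_E + alt = 6371.0 + 14628.866 = 20999.8660 km = 2.0999866e+07 m
v = sqrt(mu/r) = sqrt(3.986e14 / 2.0999866e+07) = 4356.7274 m/s = 4.3567 km/s

4.3567 km/s


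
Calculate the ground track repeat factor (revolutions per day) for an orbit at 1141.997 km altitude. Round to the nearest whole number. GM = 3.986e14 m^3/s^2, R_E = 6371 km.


r = 7.512997e+06 m
T = 2*pi*sqrt(r^3/mu) = 6480.8362 s = 108.0139 min
revs/day = 1440 / 108.0139 = 13.3316
Rounded: 13 revolutions per day

13 revolutions per day


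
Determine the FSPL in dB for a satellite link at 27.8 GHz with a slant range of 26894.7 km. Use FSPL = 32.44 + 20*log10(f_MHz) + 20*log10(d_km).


f = 27.8 GHz = 27800.0000 MHz
d = 26894.7 km
FSPL = 32.44 + 20*log10(27800.0000) + 20*log10(26894.7)
FSPL = 32.44 + 88.8809 + 88.5933
FSPL = 209.9142 dB

209.9142 dB


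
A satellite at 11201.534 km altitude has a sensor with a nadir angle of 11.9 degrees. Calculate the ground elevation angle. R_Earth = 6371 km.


r = R_E + alt = 17572.5340 km
Law of sines in the satellite / Earth-center / ground-point triangle:
  sin(nadir)/R_E = sin(90 + el)/r  =>  cos(el) = (r/R_E)*sin(nadir)
cos(el) = (17572.5340 / 6371.0000) * sin(11.9 deg) = 0.5687537
el = arccos(0.5687537) = 55.3366 deg
(Earth-central angle = 90 - nadir - el = 22.7634 deg)

55.3366 degrees


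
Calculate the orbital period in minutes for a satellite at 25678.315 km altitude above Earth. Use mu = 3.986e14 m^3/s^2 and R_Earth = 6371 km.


r = 32049.3150 km = 3.2049315e+07 m
T = 2*pi*sqrt(r^3/mu) = 2*pi*sqrt(3.2919729e+22 / 3.986e14)
T = 57100.4260 s = 951.6738 min

951.6738 minutes


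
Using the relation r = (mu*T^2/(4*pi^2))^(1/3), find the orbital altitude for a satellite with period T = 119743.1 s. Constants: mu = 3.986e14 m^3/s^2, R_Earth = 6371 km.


T = 119743.1 s
r = (mu*T^2/(4*pi^2))^(1/3) = (3.986e14 * 119743.1^2 / (4*pi^2))^(1/3)
r = 5.2508086e+07 m = 52508.0855 km
alt = r - R_E = 52508.0855 - 6371 = 46137.0855 km

46137.0855 km


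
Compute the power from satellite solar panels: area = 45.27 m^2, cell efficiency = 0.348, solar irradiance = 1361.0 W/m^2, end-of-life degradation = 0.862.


P = area * eta * S * degradation
P = 45.27 * 0.348 * 1361.0 * 0.862
P = 18482.2623 W

18482.2623 W


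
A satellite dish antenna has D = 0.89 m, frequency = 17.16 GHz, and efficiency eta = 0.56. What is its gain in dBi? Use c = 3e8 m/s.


lambda = c/f = 3e8 / 1.716e+10 = 0.01748252 m
G = eta*(pi*D/lambda)^2 = 0.56*(pi*0.89/0.01748252)^2
G = 14323.8526 (linear)
G = 10*log10(14323.8526) = 41.5606 dBi

41.5606 dBi


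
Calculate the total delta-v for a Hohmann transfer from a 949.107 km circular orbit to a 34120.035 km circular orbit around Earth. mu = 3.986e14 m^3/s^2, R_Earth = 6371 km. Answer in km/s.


r1 = 7320.1070 km = 7.320107e+06 m
r2 = 40491.0350 km = 4.0491035e+07 m
dv1 = sqrt(mu/r1)*(sqrt(2*r2/(r1+r2)) - 1) = 2224.5160 m/s
dv2 = sqrt(mu/r2)*(1 - sqrt(2*r1/(r1+r2))) = 1401.3451 m/s
total dv = |dv1| + |dv2| = 2224.5160 + 1401.3451 = 3625.8611 m/s = 3.6259 km/s

3.6259 km/s


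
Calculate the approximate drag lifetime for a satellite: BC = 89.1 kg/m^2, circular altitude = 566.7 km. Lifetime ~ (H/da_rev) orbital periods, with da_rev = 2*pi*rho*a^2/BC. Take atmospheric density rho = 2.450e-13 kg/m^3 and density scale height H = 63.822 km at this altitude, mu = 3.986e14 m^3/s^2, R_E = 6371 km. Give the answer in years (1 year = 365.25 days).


a = R_E + alt = 6937.7000 km = 6.9377e+06 m
da_rev = 2*pi*rho*a^2/BC = 2*pi*2.450e-13*(6.9377e+06)^2/89.1 = 0.831570896 m per revolution
N = H/da_rev = 63822.0000 m / 0.831570896 m = 76748.7178 revolutions
P = 2*pi*sqrt(a^3/mu) = 5750.8825 s
lifetime = N*P = 76748.7178 * 5750.8825 = 4.4137286e+08 s = 5108.4822 days
years = 5108.4822 / 365.25 = 13.9863 years

13.9863 years


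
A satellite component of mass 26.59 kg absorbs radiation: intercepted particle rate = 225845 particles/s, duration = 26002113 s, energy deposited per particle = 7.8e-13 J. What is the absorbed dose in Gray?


Total energy deposited = rate * time * E_per
  = 225845 * 26002113 * 7.8e-13 = 4.5805 J
Dose = E_total / mass = 4.5805 / 26.59
Dose = 0.1722643 Gy

0.1723 Gy


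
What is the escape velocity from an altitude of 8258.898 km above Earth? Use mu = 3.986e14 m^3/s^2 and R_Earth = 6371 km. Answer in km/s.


r = 6371.0 + 8258.898 = 14629.8980 km = 1.4629898e+07 m
v_esc = sqrt(2*mu/r) = sqrt(2*3.986e14 / 1.4629898e+07)
v_esc = 7381.8123 m/s = 7.3818 km/s

7.3818 km/s


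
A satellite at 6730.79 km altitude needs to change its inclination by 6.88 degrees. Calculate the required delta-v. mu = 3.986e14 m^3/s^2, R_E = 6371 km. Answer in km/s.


r = 13101.7900 km = 1.310179e+07 m
V = sqrt(mu/r) = 5515.7342 m/s
di = 6.88 deg = 0.1200787 rad
dV = 2*V*sin(di/2) = 2*5515.7342*sin(0.06003933)
dV = 661.9241 m/s = 0.6619241 km/s

0.6619 km/s


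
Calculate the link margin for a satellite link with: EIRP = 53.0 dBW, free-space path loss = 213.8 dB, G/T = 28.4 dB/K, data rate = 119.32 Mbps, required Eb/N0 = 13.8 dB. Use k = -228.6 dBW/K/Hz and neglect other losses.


C/N0 = EIRP - FSPL + G/T - k = 53.0 - 213.8 + 28.4 - (-228.6)
C/N0 = 96.2000 dB-Hz
R_b = 119.32 Mbps = 1.1932e+08 bps -> 10*log10(R_b) = 80.7671 dB-Hz
Eb/N0 = C/N0 - 10*log10(R_b) = 96.2000 - 80.7671 = 15.4329 dB
Margin = Eb/N0 - Eb/N0_req = 15.4329 - 13.8 = 1.6329 dB (link closes)

1.6329 dB


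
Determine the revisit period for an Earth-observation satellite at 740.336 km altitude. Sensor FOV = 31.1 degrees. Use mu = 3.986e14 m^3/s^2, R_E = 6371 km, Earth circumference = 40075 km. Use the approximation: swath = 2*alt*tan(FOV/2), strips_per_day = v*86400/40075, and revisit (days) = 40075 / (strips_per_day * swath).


swath = 2*740.336*tan(0.2713987) = 412.0185 km
v = sqrt(mu/r) = 7486.7451 m/s = 7.4867 km/s
strips/day = v*86400/40075 = 7.4867*86400/40075 = 16.1411
coverage/day = strips * swath = 16.1411 * 412.0185 = 6650.4343 km
revisit = 40075 / 6650.4343 = 6.0259 days

6.0259 days


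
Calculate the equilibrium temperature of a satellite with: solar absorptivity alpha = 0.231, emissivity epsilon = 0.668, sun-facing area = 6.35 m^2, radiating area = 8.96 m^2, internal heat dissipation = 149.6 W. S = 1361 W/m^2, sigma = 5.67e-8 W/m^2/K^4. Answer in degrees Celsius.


Numerator = alpha*S*A_sun + Q_int = 0.231*1361*6.35 + 149.6 = 2145.9828 W
Denominator = eps*sigma*A_rad = 0.668*5.67e-8*8.96 = 3.3936538e-07 W/K^4
T^4 = 6.3235174e+09 K^4
T = 281.9939 K = 8.8439 C

8.8439 degrees Celsius


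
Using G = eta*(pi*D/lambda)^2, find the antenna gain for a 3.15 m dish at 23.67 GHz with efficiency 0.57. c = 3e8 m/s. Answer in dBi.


lambda = c/f = 3e8 / 2.367e+10 = 0.01267427 m
G = eta*(pi*D/lambda)^2 = 0.57*(pi*3.15/0.01267427)^2
G = 347495.9242 (linear)
G = 10*log10(347495.9242) = 55.4095 dBi

55.4095 dBi


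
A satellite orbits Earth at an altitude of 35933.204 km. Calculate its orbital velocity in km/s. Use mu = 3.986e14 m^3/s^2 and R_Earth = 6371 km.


r = R_E + alt = 6371.0 + 35933.204 = 42304.2040 km = 4.2304204e+07 m
v = sqrt(mu/r) = sqrt(3.986e14 / 4.2304204e+07) = 3069.5653 m/s = 3.0696 km/s

3.0696 km/s


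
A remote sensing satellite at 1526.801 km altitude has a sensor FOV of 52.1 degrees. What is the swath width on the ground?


FOV = 52.1 deg = 0.9093165 rad
swath = 2 * alt * tan(FOV/2) = 2 * 1526.801 * tan(0.4546583)
swath = 2 * 1526.801 * 0.4888133
swath = 1492.6413 km

1492.6413 km


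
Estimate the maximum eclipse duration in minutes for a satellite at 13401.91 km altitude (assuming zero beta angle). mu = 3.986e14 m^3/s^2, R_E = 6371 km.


r = 19772.9100 km
T = 461.1751 min
Eclipse fraction = arcsin(R_E/r)/pi = arcsin(6371.0000/19772.9100)/pi
= arcsin(0.3222085)/pi = 0.1044252
Eclipse duration = 0.1044252 * 461.1751 = 48.1583 min

48.1583 minutes


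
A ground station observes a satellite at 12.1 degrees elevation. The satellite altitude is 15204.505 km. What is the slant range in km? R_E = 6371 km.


h = 15204.505 km, el = 12.1 deg
d = -R_E*sin(el) + sqrt((R_E*sin(el))^2 + 2*R_E*h + h^2)
d = -6371.0000*sin(0.2111848) + sqrt((6371.0000*0.2096186)^2 + 2*6371.0000*15204.505 + 15204.505^2)
d = 19321.1482 km

19321.1482 km


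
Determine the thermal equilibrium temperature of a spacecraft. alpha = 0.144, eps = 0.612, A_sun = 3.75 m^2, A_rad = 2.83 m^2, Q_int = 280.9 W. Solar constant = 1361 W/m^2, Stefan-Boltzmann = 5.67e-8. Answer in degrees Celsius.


Numerator = alpha*S*A_sun + Q_int = 0.144*1361*3.75 + 280.9 = 1015.8400 W
Denominator = eps*sigma*A_rad = 0.612*5.67e-8*2.83 = 9.8202132e-08 W/K^4
T^4 = 1.0344378e+10 K^4
T = 318.9158 K = 45.7658 C

45.7658 degrees Celsius


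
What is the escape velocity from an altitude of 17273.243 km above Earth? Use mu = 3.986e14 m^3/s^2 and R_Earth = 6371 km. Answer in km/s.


r = 6371.0 + 17273.243 = 23644.2430 km = 2.3644243e+07 m
v_esc = sqrt(2*mu/r) = sqrt(2*3.986e14 / 2.3644243e+07)
v_esc = 5806.5870 m/s = 5.8066 km/s

5.8066 km/s


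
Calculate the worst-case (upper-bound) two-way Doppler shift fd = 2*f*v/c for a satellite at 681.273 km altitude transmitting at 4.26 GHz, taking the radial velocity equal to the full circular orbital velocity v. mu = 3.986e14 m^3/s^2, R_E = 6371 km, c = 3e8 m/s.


r = 7.052273e+06 m
v = sqrt(mu/r) = 7518.0306 m/s (worst-case radial velocity)
f = 4.26 GHz = 4.26e+09 Hz
fd = 2*f*v/c = 2*4.26e+09*7518.0306/3.0e+08
fd = 213512.0691 Hz

213512.0691 Hz


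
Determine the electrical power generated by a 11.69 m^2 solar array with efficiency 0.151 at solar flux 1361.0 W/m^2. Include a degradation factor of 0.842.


P = area * eta * S * degradation
P = 11.69 * 0.151 * 1361.0 * 0.842
P = 2022.8407 W

2022.8407 W


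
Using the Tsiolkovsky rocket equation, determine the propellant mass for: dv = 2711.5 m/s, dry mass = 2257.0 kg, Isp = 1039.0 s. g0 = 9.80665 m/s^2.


ve = Isp * g0 = 1039.0 * 9.80665 = 10189.109350 m/s
mass ratio = exp(dv/ve) = exp(2711.5/10189.109350) = 1.30488833
m_prop = m_dry * (mr - 1) = 2257.0 * (1.30488833 - 1)
m_prop = 688.1330 kg

688.1330 kg


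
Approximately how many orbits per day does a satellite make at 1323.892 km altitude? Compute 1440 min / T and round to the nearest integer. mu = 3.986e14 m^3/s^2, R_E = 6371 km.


r = 7.694892e+06 m
T = 2*pi*sqrt(r^3/mu) = 6717.6135 s = 111.9602 min
revs/day = 1440 / 111.9602 = 12.8617
Rounded: 13 revolutions per day

13 revolutions per day


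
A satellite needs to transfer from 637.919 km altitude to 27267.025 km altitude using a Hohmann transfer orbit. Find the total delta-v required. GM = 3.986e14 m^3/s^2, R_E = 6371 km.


r1 = 7008.9190 km = 7.008919e+06 m
r2 = 33638.0250 km = 3.3638025e+07 m
dv1 = sqrt(mu/r1)*(sqrt(2*r2/(r1+r2)) - 1) = 2160.7123 m/s
dv2 = sqrt(mu/r2)*(1 - sqrt(2*r1/(r1+r2))) = 1420.8082 m/s
total dv = |dv1| + |dv2| = 2160.7123 + 1420.8082 = 3581.5205 m/s = 3.5815 km/s

3.5815 km/s


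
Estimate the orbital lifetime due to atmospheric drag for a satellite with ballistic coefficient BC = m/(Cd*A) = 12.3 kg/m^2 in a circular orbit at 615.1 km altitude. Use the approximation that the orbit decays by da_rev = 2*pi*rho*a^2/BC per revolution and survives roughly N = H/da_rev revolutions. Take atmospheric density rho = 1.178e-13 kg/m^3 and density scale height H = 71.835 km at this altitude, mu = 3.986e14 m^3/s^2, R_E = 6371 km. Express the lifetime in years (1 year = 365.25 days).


a = R_E + alt = 6986.1000 km = 6.9861e+06 m
da_rev = 2*pi*rho*a^2/BC = 2*pi*1.178e-13*(6.9861e+06)^2/12.3 = 2.936903 m per revolution
N = H/da_rev = 71835.0000 m / 2.936903 m = 24459.4368 revolutions
P = 2*pi*sqrt(a^3/mu) = 5811.1678 s
lifetime = N*P = 24459.4368 * 5811.1678 = 1.4213789e+08 s = 1645.1145 days
years = 1645.1145 / 365.25 = 4.5041 years

4.5041 years


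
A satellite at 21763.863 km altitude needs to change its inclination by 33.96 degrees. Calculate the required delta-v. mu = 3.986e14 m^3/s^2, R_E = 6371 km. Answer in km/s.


r = 28134.8630 km = 2.8134863e+07 m
V = sqrt(mu/r) = 3763.9708 m/s
di = 33.96 deg = 0.5927138 rad
dV = 2*V*sin(di/2) = 2*3763.9708*sin(0.2963569)
dV = 2198.4441 m/s = 2.1984 km/s

2.1984 km/s


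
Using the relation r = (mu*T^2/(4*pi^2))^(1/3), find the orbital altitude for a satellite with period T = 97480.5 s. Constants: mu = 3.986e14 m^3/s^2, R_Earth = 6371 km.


T = 97480.5 s
r = (mu*T^2/(4*pi^2))^(1/3) = (3.986e14 * 97480.5^2 / (4*pi^2))^(1/3)
r = 4.5779497e+07 m = 45779.4971 km
alt = r - R_E = 45779.4971 - 6371 = 39408.4971 km

39408.4971 km


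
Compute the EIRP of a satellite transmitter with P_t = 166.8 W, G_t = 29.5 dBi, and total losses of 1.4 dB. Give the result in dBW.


Pt = 166.8 W = 22.2220 dBW
EIRP = Pt_dBW + Gt - losses = 22.2220 + 29.5 - 1.4 = 50.3220 dBW

50.3220 dBW


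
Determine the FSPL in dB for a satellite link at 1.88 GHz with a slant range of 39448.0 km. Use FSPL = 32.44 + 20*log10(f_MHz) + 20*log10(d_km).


f = 1.88 GHz = 1880.0000 MHz
d = 39448.0 km
FSPL = 32.44 + 20*log10(1880.0000) + 20*log10(39448.0)
FSPL = 32.44 + 65.4832 + 91.9205
FSPL = 189.8437 dB

189.8437 dB


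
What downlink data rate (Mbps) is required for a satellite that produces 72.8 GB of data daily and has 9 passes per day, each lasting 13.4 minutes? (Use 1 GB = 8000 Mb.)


total contact time = 9 * 13.4 * 60 = 7236.0000 s
data = 72.8 GB = 582400.0000 Mb
rate = 582400.0000 / 7236.0000 = 80.4865 Mbps

80.4865 Mbps


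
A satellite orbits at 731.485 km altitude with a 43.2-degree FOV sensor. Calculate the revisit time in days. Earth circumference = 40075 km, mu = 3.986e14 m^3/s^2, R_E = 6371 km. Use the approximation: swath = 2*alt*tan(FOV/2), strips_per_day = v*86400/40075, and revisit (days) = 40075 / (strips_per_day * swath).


swath = 2*731.485*tan(0.3769911) = 579.2308 km
v = sqrt(mu/r) = 7491.4086 m/s = 7.4914 km/s
strips/day = v*86400/40075 = 7.4914*86400/40075 = 16.1512
coverage/day = strips * swath = 16.1512 * 579.2308 = 9355.2488 km
revisit = 40075 / 9355.2488 = 4.2837 days

4.2837 days


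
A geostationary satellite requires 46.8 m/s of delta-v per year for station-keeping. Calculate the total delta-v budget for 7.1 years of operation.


dV = rate * years = 46.8 * 7.1
dV = 332.2800 m/s

332.2800 m/s


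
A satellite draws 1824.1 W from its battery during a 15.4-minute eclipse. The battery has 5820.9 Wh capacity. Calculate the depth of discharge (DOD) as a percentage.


E_used = P * t / 60 = 1824.1 * 15.4 / 60 = 468.1857 Wh
DOD = E_used / E_total * 100 = 468.1857 / 5820.9 * 100
DOD = 8.0432 %

8.0432 %


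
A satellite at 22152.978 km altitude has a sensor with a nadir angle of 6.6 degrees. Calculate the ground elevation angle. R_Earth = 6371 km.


r = R_E + alt = 28523.9780 km
Law of sines in the satellite / Earth-center / ground-point triangle:
  sin(nadir)/R_E = sin(90 + el)/r  =>  cos(el) = (r/R_E)*sin(nadir)
cos(el) = (28523.9780 / 6371.0000) * sin(6.6 deg) = 0.5145919
el = arccos(0.5145919) = 59.0298 deg
(Earth-central angle = 90 - nadir - el = 24.3702 deg)

59.0298 degrees


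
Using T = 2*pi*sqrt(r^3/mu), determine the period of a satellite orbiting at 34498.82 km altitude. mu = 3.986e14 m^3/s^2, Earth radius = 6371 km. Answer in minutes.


r = 40869.8200 km = 4.086982e+07 m
T = 2*pi*sqrt(r^3/mu) = 2*pi*sqrt(6.8266585e+22 / 3.986e14)
T = 82227.1634 s = 1370.4527 min

1370.4527 minutes


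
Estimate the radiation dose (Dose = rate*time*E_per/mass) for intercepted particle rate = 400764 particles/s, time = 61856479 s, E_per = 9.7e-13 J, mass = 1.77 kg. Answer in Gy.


Total energy deposited = rate * time * E_per
  = 400764 * 61856479 * 9.7e-13 = 24.0462 J
Dose = E_total / mass = 24.0462 / 1.77
Dose = 13.5854 Gy

13.5854 Gy


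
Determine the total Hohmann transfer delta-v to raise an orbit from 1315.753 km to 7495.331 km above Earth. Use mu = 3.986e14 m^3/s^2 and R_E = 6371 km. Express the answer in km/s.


r1 = 7686.7530 km = 7.686753e+06 m
r2 = 13866.3310 km = 1.3866331e+07 m
dv1 = sqrt(mu/r1)*(sqrt(2*r2/(r1+r2)) - 1) = 967.3511 m/s
dv2 = sqrt(mu/r2)*(1 - sqrt(2*r1/(r1+r2))) = 833.3816 m/s
total dv = |dv1| + |dv2| = 967.3511 + 833.3816 = 1800.7327 m/s = 1.8007 km/s

1.8007 km/s


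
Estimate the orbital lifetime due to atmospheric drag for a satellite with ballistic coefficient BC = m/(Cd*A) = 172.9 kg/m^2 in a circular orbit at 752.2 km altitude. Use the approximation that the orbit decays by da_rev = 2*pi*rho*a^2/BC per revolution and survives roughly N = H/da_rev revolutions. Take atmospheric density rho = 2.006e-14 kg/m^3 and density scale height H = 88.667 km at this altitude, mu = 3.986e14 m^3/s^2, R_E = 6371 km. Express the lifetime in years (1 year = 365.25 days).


a = R_E + alt = 7123.2000 km = 7.1232e+06 m
da_rev = 2*pi*rho*a^2/BC = 2*pi*2.006e-14*(7.1232e+06)^2/172.9 = 0.0369884456 m per revolution
N = H/da_rev = 88667.0000 m / 0.0369884456 m = 2.397154e+06 revolutions
P = 2*pi*sqrt(a^3/mu) = 5983.0679 s
lifetime = N*P = 2.397154e+06 * 5983.0679 = 1.4342335e+10 s = 165999.2479 days
years = 165999.2479 / 365.25 = 454.4812 years

454.4812 years


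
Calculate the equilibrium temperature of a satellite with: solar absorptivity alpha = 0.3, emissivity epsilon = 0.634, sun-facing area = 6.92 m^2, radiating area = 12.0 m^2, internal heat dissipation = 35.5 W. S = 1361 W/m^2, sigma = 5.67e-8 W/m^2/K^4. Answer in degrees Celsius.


Numerator = alpha*S*A_sun + Q_int = 0.3*1361*6.92 + 35.5 = 2860.9360 W
Denominator = eps*sigma*A_rad = 0.634*5.67e-8*12.0 = 4.313736e-07 W/K^4
T^4 = 6.6321537e+09 K^4
T = 285.3735 K = 12.2235 C

12.2235 degrees Celsius


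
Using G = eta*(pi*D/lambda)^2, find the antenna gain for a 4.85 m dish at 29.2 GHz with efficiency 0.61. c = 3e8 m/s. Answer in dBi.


lambda = c/f = 3e8 / 2.92e+10 = 0.01027397 m
G = eta*(pi*D/lambda)^2 = 0.61*(pi*4.85/0.01027397)^2
G = 1.3416408e+06 (linear)
G = 10*log10(1.3416408e+06) = 61.2764 dBi

61.2764 dBi


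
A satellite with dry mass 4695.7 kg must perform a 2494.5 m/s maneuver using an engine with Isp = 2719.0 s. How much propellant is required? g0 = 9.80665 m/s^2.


ve = Isp * g0 = 2719.0 * 9.80665 = 26664.281350 m/s
mass ratio = exp(dv/ve) = exp(2494.5/26664.281350) = 1.09806783
m_prop = m_dry * (mr - 1) = 4695.7 * (1.09806783 - 1)
m_prop = 460.4971 kg

460.4971 kg


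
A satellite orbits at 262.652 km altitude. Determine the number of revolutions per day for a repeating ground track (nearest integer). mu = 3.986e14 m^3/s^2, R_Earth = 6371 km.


r = 6.633652e+06 m
T = 2*pi*sqrt(r^3/mu) = 5377.0026 s = 89.6167 min
revs/day = 1440 / 89.6167 = 16.0684
Rounded: 16 revolutions per day

16 revolutions per day


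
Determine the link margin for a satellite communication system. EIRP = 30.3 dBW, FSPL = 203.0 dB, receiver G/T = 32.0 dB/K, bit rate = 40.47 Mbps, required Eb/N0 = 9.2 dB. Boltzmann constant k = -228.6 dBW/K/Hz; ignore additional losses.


C/N0 = EIRP - FSPL + G/T - k = 30.3 - 203.0 + 32.0 - (-228.6)
C/N0 = 87.9000 dB-Hz
R_b = 40.47 Mbps = 4.047e+07 bps -> 10*log10(R_b) = 76.0713 dB-Hz
Eb/N0 = C/N0 - 10*log10(R_b) = 87.9000 - 76.0713 = 11.8287 dB
Margin = Eb/N0 - Eb/N0_req = 11.8287 - 9.2 = 2.6287 dB (link closes)

2.6287 dB


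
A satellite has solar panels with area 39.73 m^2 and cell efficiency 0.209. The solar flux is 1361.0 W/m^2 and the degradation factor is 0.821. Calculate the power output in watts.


P = area * eta * S * degradation
P = 39.73 * 0.209 * 1361.0 * 0.821
P = 9278.2514 W

9278.2514 W


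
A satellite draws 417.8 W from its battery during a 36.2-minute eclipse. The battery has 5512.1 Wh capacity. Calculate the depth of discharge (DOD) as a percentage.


E_used = P * t / 60 = 417.8 * 36.2 / 60 = 252.0727 Wh
DOD = E_used / E_total * 100 = 252.0727 / 5512.1 * 100
DOD = 4.5731 %

4.5731 %


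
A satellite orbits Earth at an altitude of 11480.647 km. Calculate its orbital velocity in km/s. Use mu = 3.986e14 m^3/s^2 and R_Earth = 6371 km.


r = R_E + alt = 6371.0 + 11480.647 = 17851.6470 km = 1.7851647e+07 m
v = sqrt(mu/r) = sqrt(3.986e14 / 1.7851647e+07) = 4725.3013 m/s = 4.7253 km/s

4.7253 km/s


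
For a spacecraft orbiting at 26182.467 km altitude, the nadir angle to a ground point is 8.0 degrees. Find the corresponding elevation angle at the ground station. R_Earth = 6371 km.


r = R_E + alt = 32553.4670 km
Law of sines in the satellite / Earth-center / ground-point triangle:
  sin(nadir)/R_E = sin(90 + el)/r  =>  cos(el) = (r/R_E)*sin(nadir)
cos(el) = (32553.4670 / 6371.0000) * sin(8.0 deg) = 0.7111234
el = arccos(0.7111234) = 44.6736 deg
(Earth-central angle = 90 - nadir - el = 37.3264 deg)

44.6736 degrees


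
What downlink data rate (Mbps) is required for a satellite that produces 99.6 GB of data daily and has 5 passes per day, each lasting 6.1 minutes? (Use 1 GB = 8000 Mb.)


total contact time = 5 * 6.1 * 60 = 1830.0000 s
data = 99.6 GB = 796800.0000 Mb
rate = 796800.0000 / 1830.0000 = 435.4098 Mbps

435.4098 Mbps


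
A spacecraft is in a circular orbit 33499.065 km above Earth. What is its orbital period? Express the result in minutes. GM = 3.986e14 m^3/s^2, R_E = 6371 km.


r = 39870.0650 km = 3.9870065e+07 m
T = 2*pi*sqrt(r^3/mu) = 2*pi*sqrt(6.3378336e+22 / 3.986e14)
T = 79228.5370 s = 1320.4756 min

1320.4756 minutes


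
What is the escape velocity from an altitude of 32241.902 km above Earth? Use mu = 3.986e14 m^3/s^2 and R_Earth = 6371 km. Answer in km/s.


r = 6371.0 + 32241.902 = 38612.9020 km = 3.8612902e+07 m
v_esc = sqrt(2*mu/r) = sqrt(2*3.986e14 / 3.8612902e+07)
v_esc = 4543.7813 m/s = 4.5438 km/s

4.5438 km/s


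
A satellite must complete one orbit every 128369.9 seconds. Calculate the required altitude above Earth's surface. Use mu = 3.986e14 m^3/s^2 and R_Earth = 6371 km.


T = 128369.9 s
r = (mu*T^2/(4*pi^2))^(1/3) = (3.986e14 * 128369.9^2 / (4*pi^2))^(1/3)
r = 5.5000671e+07 m = 55000.6710 km
alt = r - R_E = 55000.6710 - 6371 = 48629.6710 km

48629.6710 km


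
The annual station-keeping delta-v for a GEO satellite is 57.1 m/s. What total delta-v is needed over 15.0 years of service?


dV = rate * years = 57.1 * 15.0
dV = 856.5000 m/s

856.5000 m/s


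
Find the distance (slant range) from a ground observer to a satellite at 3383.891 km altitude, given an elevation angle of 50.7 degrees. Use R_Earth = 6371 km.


h = 3383.891 km, el = 50.7 deg
d = -R_E*sin(el) + sqrt((R_E*sin(el))^2 + 2*R_E*h + h^2)
d = -6371.0000*sin(0.8848819) + sqrt((6371.0000*0.7738402)^2 + 2*6371.0000*3383.891 + 3383.891^2)
d = 3950.9956 km

3950.9956 km


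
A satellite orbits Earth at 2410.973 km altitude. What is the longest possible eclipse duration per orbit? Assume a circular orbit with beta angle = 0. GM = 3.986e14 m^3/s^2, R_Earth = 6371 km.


r = 8781.9730 km
T = 136.5049 min
Eclipse fraction = arcsin(R_E/r)/pi = arcsin(6371.0000/8781.9730)/pi
= arcsin(0.7254634)/pi = 0.2583745
Eclipse duration = 0.2583745 * 136.5049 = 35.2694 min

35.2694 minutes


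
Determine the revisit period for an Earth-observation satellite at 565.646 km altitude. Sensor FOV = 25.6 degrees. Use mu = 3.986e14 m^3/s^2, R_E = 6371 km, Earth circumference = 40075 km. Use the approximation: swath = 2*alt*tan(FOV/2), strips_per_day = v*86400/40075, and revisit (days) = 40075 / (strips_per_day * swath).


swath = 2*565.646*tan(0.2234021) = 257.0232 km
v = sqrt(mu/r) = 7580.4307 m/s = 7.5804 km/s
strips/day = v*86400/40075 = 7.5804*86400/40075 = 16.3431
coverage/day = strips * swath = 16.3431 * 257.0232 = 4200.5531 km
revisit = 40075 / 4200.5531 = 9.5404 days

9.5404 days
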